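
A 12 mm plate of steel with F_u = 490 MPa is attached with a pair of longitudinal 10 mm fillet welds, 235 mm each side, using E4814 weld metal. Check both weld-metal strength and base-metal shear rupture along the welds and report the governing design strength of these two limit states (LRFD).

φR_n ≈ 718 kN (weld metal governs)

E48XX → F_EXX = 480 MPa.
t_e = 0.707 × 10 = 7.07 mm; L = 470 mm.
Weld metal: φR_n = 0.75 × 0.6 × 480 × 7.07 × 470 × 10⁻³ = 717.7 kN.
Base metal (shear rupture): φR_n = 0.75 × 0.6 × 490 × 12 × 470 × 10⁻³ = 1244 kN.
Governing: weld metal.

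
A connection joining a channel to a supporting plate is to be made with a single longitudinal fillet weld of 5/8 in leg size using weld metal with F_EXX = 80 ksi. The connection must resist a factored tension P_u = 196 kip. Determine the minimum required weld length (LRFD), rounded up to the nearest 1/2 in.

Throat t_e = 0.707 × 0.625 = 0.4419 in.
φr_n = 0.75 × 0.6 × 80 × 0.4419 = 15.91 kip/in.
L_req = P_u / φr_n = 196 / 15.91 = 12.32 in total.
Round up → use L = 12.5 in.

L = 12.5 in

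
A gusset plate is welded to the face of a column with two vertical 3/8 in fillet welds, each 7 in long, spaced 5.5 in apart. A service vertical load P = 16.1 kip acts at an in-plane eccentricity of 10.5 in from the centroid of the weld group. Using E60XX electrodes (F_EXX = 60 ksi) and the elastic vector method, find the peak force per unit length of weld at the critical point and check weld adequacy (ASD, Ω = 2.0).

f_max ≈ 5.4 kip/in; NOT adequate

Total weld length L_w = 14 in. Treat welds as unit-width lines.
Polar moment about centroid: J = 2[d³/12 + d(b/2)²] = 2[7³/12 + 7×2.75²] = 163 in³.
Direct shear f_v = P/L_w = 16.1 / 14 = 1.15 kip/in (vertical).
Torsion M = P·e = 16.1 × 10.5 = 169.05 kip·in.
Critical point at (x, y) = (2.75, 3.5) from centroid. f_tx = M·y/J = 3.629 kip/in; f_ty = M·x/J = 2.851 kip/in.
Resultant f_max = √[f_tx² + (f_v + f_ty)²] = √[3.629² + (1.15 + 2.851)²] = 5.402 kip/in.
Capacity per unit length: r_n/Ω = (1/2.0) × 0.6 × 60 × (0.707 × 0.375) = 4.772 kip/in.
5.402 > 4.772 → NOT adequate.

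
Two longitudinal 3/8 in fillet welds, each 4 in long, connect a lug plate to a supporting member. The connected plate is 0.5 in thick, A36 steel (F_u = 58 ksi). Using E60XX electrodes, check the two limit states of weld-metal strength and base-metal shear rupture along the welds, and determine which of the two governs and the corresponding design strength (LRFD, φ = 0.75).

E60XX → F_EXX = 60 ksi.
t_e = 0.707 × 0.375 = 0.2651 in; L = 8 in.
Weld metal: φR_n = 0.75 × 0.6 × 60 × 0.2651 × 8 = 57.27 kip.
Base metal (shear rupture): φR_n = 0.75 × 0.6 × 58 × 0.5 × 8 = 104.4 kip.
Governing: weld metal.

φR_n ≈ 57.3 kip (weld metal governs)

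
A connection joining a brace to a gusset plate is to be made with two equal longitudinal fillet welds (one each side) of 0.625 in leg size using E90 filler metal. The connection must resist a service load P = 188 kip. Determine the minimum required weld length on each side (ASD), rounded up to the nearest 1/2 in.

L = 8 in on each side

E90XX → F_EXX = 90 ksi.
Throat t_e = 0.707 × 0.625 = 0.4419 in.
r_n/Ω = (0.6 × 90 × 0.4419) / 2.0 = 11.93 kip/in.
L_req = P / (r_n/Ω) = 188 / 11.93 = 15.76 in total.
Per side: 15.76 / 2 = 7.879 in.
Round up → use L = 8 in on each side.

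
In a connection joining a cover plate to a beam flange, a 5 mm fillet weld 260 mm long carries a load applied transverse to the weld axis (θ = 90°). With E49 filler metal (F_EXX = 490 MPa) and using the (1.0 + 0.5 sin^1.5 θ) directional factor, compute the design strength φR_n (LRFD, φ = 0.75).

t_e = 0.707 × 5 = 3.535 mm; A_we = 3.535 × 260 = 919.1 mm².
Directional factor: 1.0 + 0.5 sin^1.5(90°) = 1.5.
F_nw = 0.6 × 490 × 1.5 = 441 MPa.
φR_n = 0.75 × 441 × 919.1 × 10⁻³ = 304 kN.

φR_n ≈ 304 kN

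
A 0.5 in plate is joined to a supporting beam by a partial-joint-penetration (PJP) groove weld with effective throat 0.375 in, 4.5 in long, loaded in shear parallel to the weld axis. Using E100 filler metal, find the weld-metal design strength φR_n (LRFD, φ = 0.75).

φR_n ≈ 75.9 kips

E100XX → F_EXX = 100 ksi.
Effective throat (given) t_e = 0.375 in.
A_we = 0.375 × 4.5 = 1.688 in².
F_nw = 0.6 F_EXX = 60 ksi.
φR_n = 0.75 × 60 × 1.688 = 75.94 kips.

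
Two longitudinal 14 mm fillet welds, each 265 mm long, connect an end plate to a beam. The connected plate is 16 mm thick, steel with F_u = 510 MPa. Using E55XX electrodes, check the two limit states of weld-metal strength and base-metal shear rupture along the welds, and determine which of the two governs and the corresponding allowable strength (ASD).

E55XX → F_EXX = 550 MPa.
t_e = 0.707 × 14 = 9.898 mm; L = 530 mm.
Weld metal: R_n/Ω = (1/2.0) × 0.6 × 550 × 9.898 × 530 × 10⁻³ = 865.6 kN.
Base metal (shear rupture): R_n/Ω = (1/2.0) × 0.6 × 510 × 16 × 530 × 10⁻³ = 1297 kN.
Governing: weld metal.

R_n/Ω ≈ 866 kN (weld metal governs)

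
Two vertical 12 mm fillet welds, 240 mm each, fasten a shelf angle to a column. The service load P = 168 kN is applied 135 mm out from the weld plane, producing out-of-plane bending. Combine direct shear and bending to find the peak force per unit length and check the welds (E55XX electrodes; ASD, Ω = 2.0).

E55XX → F_EXX = 550 MPa.
L_w = 2 × 240 = 480 mm; section modulus (unit throat) S = 2 × L²/6 = 19200 mm².
Direct shear f_v = P/L_w = 168×10³/480 = 350 N/mm.
Moment M = P × e = 168×10³ × 135 = 22680000 N·mm; bending f_b = M/S = 1181 N/mm.
f_max = √(f_v² + f_b²) = √(350² + 1181²) = 1232 N/mm.
r_n/Ω = (1/2.0) × 0.6 × 550 × (0.707 × 12) = 1400 N/mm → adequate.

f_max ≈ 1230 N/mm; adequate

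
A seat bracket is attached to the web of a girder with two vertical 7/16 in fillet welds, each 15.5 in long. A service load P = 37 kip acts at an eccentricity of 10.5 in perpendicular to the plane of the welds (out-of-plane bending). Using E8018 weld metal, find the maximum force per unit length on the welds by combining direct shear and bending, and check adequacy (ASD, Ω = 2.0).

E80XX → F_EXX = 80 ksi.
L_w = 2 × 15.5 = 31 in; section modulus (unit throat) S = 2 × L²/6 = 80.08 in².
Direct shear f_v = P/L_w = 37/31 = 1.194 kip/in.
Moment M = P × e = 37 × 10.5 = 388.5 kip·in; bending f_b = M/S = 4.851 kip/in.
f_max = √(f_v² + f_b²) = √(1.194² + 4.851²) = 4.996 kip/in.
r_n/Ω = (1/2.0) × 0.6 × 80 × (0.707 × 0.4375) = 7.423 kip/in → adequate.

f_max ≈ 5 kip/in; adequate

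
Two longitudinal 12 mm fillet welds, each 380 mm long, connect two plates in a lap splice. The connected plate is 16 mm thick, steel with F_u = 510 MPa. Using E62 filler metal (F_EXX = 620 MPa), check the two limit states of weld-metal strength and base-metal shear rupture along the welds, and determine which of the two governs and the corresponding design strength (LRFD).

t_e = 0.707 × 12 = 8.484 mm; L = 760 mm.
Weld metal: φR_n = 0.75 × 0.6 × 620 × 8.484 × 760 × 10⁻³ = 1799 kN.
Base metal (shear rupture): φR_n = 0.75 × 0.6 × 510 × 16 × 760 × 10⁻³ = 2791 kN.
Governing: weld metal.

φR_n ≈ 1800 kN (weld metal governs)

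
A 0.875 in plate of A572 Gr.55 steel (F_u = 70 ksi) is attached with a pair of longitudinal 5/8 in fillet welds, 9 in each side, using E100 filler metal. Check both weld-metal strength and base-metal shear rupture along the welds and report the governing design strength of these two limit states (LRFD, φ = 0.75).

φR_n ≈ 358 kip (weld metal governs)

E100XX → F_EXX = 100 ksi.
t_e = 0.707 × 0.625 = 0.4419 in; L = 18 in.
Weld metal: φR_n = 0.75 × 0.6 × 100 × 0.4419 × 18 = 357.9 kip.
Base metal (shear rupture): φR_n = 0.75 × 0.6 × 70 × 0.875 × 18 = 496.1 kip.
Governing: weld metal.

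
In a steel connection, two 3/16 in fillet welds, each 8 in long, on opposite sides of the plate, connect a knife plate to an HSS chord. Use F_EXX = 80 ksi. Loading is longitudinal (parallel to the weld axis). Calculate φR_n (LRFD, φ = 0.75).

Effective throat t_e = 0.707 × 0.1875 = 0.1326 in.
Total length L = 16 in; A_we = 0.1326 × 16 = 2.121 in².
F_nw = 0.6 F_EXX = 0.6 × 80 = 48 ksi.
φR_n = 0.75 × 48 × 2.121 = 76.36 kips.

φR_n ≈ 76.4 kips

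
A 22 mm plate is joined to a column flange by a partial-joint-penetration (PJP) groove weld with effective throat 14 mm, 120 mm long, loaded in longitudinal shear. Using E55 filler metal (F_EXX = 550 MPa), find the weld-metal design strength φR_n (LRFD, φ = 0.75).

φR_n ≈ 416 kN

Effective throat (given) t_e = 14 mm.
A_we = 14 × 120 = 1680 mm².
F_nw = 0.6 F_EXX = 330 MPa.
φR_n = 0.75 × 330 × 1680 × 10⁻³ = 415.8 kN.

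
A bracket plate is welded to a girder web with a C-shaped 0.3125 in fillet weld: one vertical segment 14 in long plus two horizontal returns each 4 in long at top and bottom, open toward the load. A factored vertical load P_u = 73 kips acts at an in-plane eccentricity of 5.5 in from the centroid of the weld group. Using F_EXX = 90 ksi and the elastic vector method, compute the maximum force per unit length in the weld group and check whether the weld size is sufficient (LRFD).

Total weld length L_w = 22 in. Treat welds as unit-width lines.
Centroid: x̄ = 2×4×2 / 22 = 0.7273 in from the vertical weld.
Polar moment about centroid: J = I_x + I_y = [14³/12 + 2×4×7²] + [14×0.7273² + 2(4³/12 + 4×1.273²)] = 651.7 in³.
Direct shear f_v = P/L_w = 73 / 22 = 3.318 kip/in (vertical).
Torsion M = P·e = 73 × 5.5 = 401.5 kip·in.
Critical point at (x, y) = (3.273, 7) from centroid. f_tx = M·y/J = 4.313 kip/in; f_ty = M·x/J = 2.016 kip/in.
Resultant f_max = √[f_tx² + (f_v + f_ty)²] = √[4.313² + (3.318 + 2.016)²] = 6.86 kip/in.
Capacity per unit length: φr_n = 0.75 × 0.6 × 90 × (0.707 × 0.3125) = 8.948 kip/in.
6.86 ≤ 8.948 → adequate.

f_max ≈ 6.86 kip/in; adequate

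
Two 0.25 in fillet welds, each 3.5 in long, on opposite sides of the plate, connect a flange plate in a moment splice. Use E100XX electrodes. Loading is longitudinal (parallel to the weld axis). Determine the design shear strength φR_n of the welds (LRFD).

E100XX → F_EXX = 100 ksi.
Effective throat t_e = 0.707 × 0.25 = 0.1767 in.
Total length L = 7 in; A_we = 0.1767 × 7 = 1.237 in².
F_nw = 0.6 F_EXX = 0.6 × 100 = 60 ksi.
φR_n = 0.75 × 60 × 1.237 = 55.68 kips.

φR_n ≈ 55.7 kips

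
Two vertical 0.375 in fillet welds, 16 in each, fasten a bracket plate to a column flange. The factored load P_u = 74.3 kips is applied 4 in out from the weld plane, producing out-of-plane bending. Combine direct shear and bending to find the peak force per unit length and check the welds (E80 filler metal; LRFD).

E80XX → F_EXX = 80 ksi.
L_w = 2 × 16 = 32 in; section modulus (unit throat) S = 2 × L²/6 = 85.33 in².
Direct shear f_v = P/L_w = 74.3/32 = 2.322 kip/in.
Moment M = P × e = 74.3 × 4 = 297.2 kip·in; bending f_b = M/S = 3.483 kip/in.
f_max = √(f_v² + f_b²) = √(2.322² + 3.483²) = 4.186 kip/in.
φr_n = 0.75 × 0.6 × 80 × (0.707 × 0.375) = 9.544 kip/in → adequate.

f_max ≈ 4.19 kip/in; adequate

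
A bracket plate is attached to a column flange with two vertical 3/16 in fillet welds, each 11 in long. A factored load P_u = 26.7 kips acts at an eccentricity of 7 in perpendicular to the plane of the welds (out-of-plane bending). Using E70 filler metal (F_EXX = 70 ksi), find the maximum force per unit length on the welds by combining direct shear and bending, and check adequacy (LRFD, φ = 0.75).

L_w = 2 × 11 = 22 in; section modulus (unit throat) S = 2 × L²/6 = 40.33 in².
Direct shear f_v = P/L_w = 26.7/22 = 1.214 kip/in.
Moment M = P × e = 26.7 × 7 = 186.9 kip·in; bending f_b = M/S = 4.634 kip/in.
f_max = √(f_v² + f_b²) = √(1.214² + 4.634²) = 4.79 kip/in.
φr_n = 0.75 × 0.6 × 70 × (0.707 × 0.1875) = 4.176 kip/in → NOT adequate.

f_max ≈ 4.79 kip/in; NOT adequate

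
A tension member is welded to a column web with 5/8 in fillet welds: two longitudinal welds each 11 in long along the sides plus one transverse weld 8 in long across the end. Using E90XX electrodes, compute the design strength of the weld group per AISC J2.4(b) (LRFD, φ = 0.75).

E90XX → F_EXX = 90 ksi.
t_e = 0.707 × 0.625 = 0.4419 in.
R_nwl = 0.6 × 90 × 0.4419 × 22 = 524.9 kips (longitudinal, 2 welds).
R_nwt = 0.6 × 90 × 0.4419 × 8 = 190.9 kips (transverse, base value).
(i) R_nwl + R_nwt = 715.8 kips; (ii) 0.85 R_nwl + 1.5 R_nwt = 732.5 kips.
R_n = max = 732.5 kips [governs: (ii)]; φR_n = 549.4 kips.

φR_n ≈ 549 kips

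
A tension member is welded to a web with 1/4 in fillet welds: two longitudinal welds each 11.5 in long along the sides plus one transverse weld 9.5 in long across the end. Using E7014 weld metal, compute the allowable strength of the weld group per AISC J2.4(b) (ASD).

E70XX → F_EXX = 70 ksi.
t_e = 0.707 × 0.25 = 0.1767 in.
R_nwl = 0.6 × 70 × 0.1767 × 23 = 170.7 kips (longitudinal, 2 welds).
R_nwt = 0.6 × 70 × 0.1767 × 9.5 = 70.52 kips (transverse, base value).
(i) R_nwl + R_nwt = 241.3 kips; (ii) 0.85 R_nwl + 1.5 R_nwt = 250.9 kips.
R_n = max = 250.9 kips [governs: (ii)]; R_n/Ω = 125.5 kips.

R_n/Ω ≈ 125 kips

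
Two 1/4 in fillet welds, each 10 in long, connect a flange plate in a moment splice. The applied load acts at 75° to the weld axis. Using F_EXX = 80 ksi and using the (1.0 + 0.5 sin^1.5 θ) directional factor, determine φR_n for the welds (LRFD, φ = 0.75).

φR_n ≈ 188 kip

t_e = 0.707 × 0.25 = 0.1767 in; A_we = 0.1767 × 20 = 3.535 in².
Directional factor: 1.0 + 0.5 sin^1.5(75°) = 1.475.
F_nw = 0.6 × 80 × 1.475 = 70.78 ksi.
φR_n = 0.75 × 70.78 × 3.535 = 187.7 kip.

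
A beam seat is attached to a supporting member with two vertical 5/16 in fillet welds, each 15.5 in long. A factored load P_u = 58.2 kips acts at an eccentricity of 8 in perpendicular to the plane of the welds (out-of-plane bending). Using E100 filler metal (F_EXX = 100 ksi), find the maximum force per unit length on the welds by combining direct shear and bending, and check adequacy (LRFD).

f_max ≈ 6.11 kip/in; adequate

L_w = 2 × 15.5 = 31 in; section modulus (unit throat) S = 2 × L²/6 = 80.08 in².
Direct shear f_v = P/L_w = 58.2/31 = 1.877 kip/in.
Moment M = P × e = 58.2 × 8 = 465.6 kip·in; bending f_b = M/S = 5.814 kip/in.
f_max = √(f_v² + f_b²) = √(1.877² + 5.814²) = 6.11 kip/in.
φr_n = 0.75 × 0.6 × 100 × (0.707 × 0.3125) = 9.942 kip/in → adequate.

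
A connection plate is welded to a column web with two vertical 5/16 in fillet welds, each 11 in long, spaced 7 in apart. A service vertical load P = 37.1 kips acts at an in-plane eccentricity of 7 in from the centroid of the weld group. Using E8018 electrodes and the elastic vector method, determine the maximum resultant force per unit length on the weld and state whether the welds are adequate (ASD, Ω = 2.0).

E80XX → F_EXX = 80 ksi.
Total weld length L_w = 22 in. Treat welds as unit-width lines.
Polar moment about centroid: J = 2[d³/12 + d(b/2)²] = 2[11³/12 + 11×3.5²] = 491.3 in³.
Direct shear f_v = P/L_w = 37.1 / 22 = 1.686 kip/in (vertical).
Torsion M = P·e = 37.1 × 7 = 259.7 kip·in.
Critical point at (x, y) = (3.5, 5.5) from centroid. f_tx = M·y/J = 2.907 kip/in; f_ty = M·x/J = 1.85 kip/in.
Resultant f_max = √[f_tx² + (f_v + f_ty)²] = √[2.907² + (1.686 + 1.85)²] = 4.578 kip/in.
Capacity per unit length: r_n/Ω = (1/2.0) × 0.6 × 80 × (0.707 × 0.3125) = 5.302 kip/in.
4.578 ≤ 5.302 → adequate.

f_max ≈ 4.58 kip/in; adequate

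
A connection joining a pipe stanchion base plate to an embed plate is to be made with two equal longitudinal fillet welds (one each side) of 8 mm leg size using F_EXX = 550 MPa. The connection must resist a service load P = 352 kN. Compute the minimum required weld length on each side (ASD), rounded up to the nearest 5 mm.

L = 190 mm on each side

Throat t_e = 0.707 × 8 = 5.656 mm.
r_n/Ω = (0.6 × 550 × 5.656) / 2.0 = 933.2 N/mm = 0.9332 kN/mm.
L_req = P / (r_n/Ω) = 352 / 0.9332 = 377.2 mm total.
Per side: 377.2 / 2 = 188.6 mm.
Round up → use L = 190 mm on each side.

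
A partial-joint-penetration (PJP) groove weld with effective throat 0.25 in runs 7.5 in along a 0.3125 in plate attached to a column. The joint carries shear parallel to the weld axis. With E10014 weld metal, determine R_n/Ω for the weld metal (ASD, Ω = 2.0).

R_n/Ω ≈ 56.2 kips

E100XX → F_EXX = 100 ksi.
Effective throat (given) t_e = 0.25 in.
A_we = 0.25 × 7.5 = 1.875 in².
F_nw = 0.6 F_EXX = 60 ksi.
R_n/Ω = (60 × 1.875) / 2.0 = 56.25 kips.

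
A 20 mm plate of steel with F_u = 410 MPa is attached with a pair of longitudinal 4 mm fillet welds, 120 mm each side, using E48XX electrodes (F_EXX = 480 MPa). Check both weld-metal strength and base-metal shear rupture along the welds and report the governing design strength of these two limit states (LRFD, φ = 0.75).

t_e = 0.707 × 4 = 2.828 mm; L = 240 mm.
Weld metal: φR_n = 0.75 × 0.6 × 480 × 2.828 × 240 × 10⁻³ = 146.6 kN.
Base metal (shear rupture): φR_n = 0.75 × 0.6 × 410 × 20 × 240 × 10⁻³ = 885.6 kN.
Governing: weld metal.

φR_n ≈ 147 kN (weld metal governs)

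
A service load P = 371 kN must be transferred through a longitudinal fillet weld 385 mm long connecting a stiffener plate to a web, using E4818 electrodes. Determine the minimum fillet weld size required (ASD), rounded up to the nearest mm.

E48XX → F_EXX = 480 MPa.
Total weld length L = 385 mm.
Required throat t_e = P × Ω / (0.6 F_EXX × L) = 371 × 2.0 / (0.6 × 480 × 385 × 10⁻³) = 6.692 mm.
Required leg w = t_e / 0.707 = 9.465 mm → use 10 mm.

w = 10 mm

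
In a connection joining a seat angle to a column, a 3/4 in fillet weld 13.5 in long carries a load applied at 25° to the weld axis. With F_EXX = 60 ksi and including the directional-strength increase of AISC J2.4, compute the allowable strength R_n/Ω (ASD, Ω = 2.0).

R_n/Ω ≈ 147 kips

t_e = 0.707 × 0.75 = 0.5302 in; A_we = 0.5302 × 13.5 = 7.158 in².
Directional factor: 1.0 + 0.5 sin^1.5(25°) = 1.137.
F_nw = 0.6 × 60 × 1.137 = 40.95 ksi.
R_n/Ω = (40.95 × 7.158) / 2.0 = 146.6 kips.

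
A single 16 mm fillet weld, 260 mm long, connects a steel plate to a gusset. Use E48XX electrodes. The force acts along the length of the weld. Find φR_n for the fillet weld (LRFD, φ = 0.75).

φR_n ≈ 635 kN

E48XX → F_EXX = 480 MPa.
Effective throat t_e = 0.707 × 16 = 11.31 mm.
Total length L = 260 mm; A_we = 11.31 × 260 = 2941 mm².
F_nw = 0.6 F_EXX = 0.6 × 480 = 288 MPa.
φR_n = 0.75 × 288 × 2941 × 10⁻³ = 635.3 kN.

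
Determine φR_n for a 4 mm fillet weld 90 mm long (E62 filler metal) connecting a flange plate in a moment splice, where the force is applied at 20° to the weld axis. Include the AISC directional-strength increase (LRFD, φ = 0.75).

φR_n ≈ 78.1 kN

E62XX → F_EXX = 620 MPa.
t_e = 0.707 × 4 = 2.828 mm; A_we = 2.828 × 90 = 254.5 mm².
Directional factor: 1.0 + 0.5 sin^1.5(20°) = 1.1.
F_nw = 0.6 × 620 × 1.1 = 409.2 MPa.
φR_n = 0.75 × 409.2 × 254.5 × 10⁻³ = 78.11 kN.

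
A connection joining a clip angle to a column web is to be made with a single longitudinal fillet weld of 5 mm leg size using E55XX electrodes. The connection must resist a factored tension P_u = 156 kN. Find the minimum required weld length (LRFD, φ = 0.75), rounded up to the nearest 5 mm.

E55XX → F_EXX = 550 MPa.
Throat t_e = 0.707 × 5 = 3.535 mm.
φr_n = 0.75 × 0.6 × 550 × 3.535 × 10⁻³ = 0.8749 kN/mm.
L_req = P_u / φr_n = 156 / 0.8749 = 178.3 mm total.
Round up → use L = 180 mm.

L = 180 mm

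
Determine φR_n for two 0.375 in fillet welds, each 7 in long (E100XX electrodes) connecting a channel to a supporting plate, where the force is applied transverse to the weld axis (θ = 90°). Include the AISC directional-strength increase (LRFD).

E100XX → F_EXX = 100 ksi.
t_e = 0.707 × 0.375 = 0.2651 in; A_we = 0.2651 × 14 = 3.712 in².
Directional factor: 1.0 + 0.5 sin^1.5(90°) = 1.5.
F_nw = 0.6 × 100 × 1.5 = 90 ksi.
φR_n = 0.75 × 90 × 3.712 = 250.5 kips.

φR_n ≈ 251 kips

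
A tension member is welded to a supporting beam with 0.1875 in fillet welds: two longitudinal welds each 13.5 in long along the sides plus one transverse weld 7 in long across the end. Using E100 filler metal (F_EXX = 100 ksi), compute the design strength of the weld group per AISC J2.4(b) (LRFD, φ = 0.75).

φR_n ≈ 203 kip

t_e = 0.707 × 0.1875 = 0.1326 in.
R_nwl = 0.6 × 100 × 0.1326 × 27 = 214.8 kip (longitudinal, 2 welds).
R_nwt = 0.6 × 100 × 0.1326 × 7 = 55.68 kip (transverse, base value).
(i) R_nwl + R_nwt = 270.4 kip; (ii) 0.85 R_nwl + 1.5 R_nwt = 266.1 kip.
R_n = max = 270.4 kip [governs: (i)]; φR_n = 202.8 kip.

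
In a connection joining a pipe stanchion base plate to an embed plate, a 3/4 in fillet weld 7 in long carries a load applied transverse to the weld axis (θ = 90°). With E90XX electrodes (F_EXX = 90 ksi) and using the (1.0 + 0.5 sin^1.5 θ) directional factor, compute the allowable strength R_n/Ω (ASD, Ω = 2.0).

t_e = 0.707 × 0.75 = 0.5302 in; A_we = 0.5302 × 7 = 3.712 in².
Directional factor: 1.0 + 0.5 sin^1.5(90°) = 1.5.
F_nw = 0.6 × 90 × 1.5 = 81 ksi.
R_n/Ω = (81 × 3.712) / 2.0 = 150.3 kip.

R_n/Ω ≈ 150 kip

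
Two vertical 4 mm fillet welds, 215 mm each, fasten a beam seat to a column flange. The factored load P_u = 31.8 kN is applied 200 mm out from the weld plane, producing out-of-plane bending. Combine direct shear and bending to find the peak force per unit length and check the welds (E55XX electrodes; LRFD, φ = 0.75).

E55XX → F_EXX = 550 MPa.
L_w = 2 × 215 = 430 mm; section modulus (unit throat) S = 2 × L²/6 = 15410 mm².
Direct shear f_v = P/L_w = 31.8×10³/430 = 73.95 N/mm.
Moment M = P × e = 31.8×10³ × 200 = 6360000 N·mm; bending f_b = M/S = 412.8 N/mm.
f_max = √(f_v² + f_b²) = √(73.95² + 412.8²) = 419.3 N/mm.
φr_n = 0.75 × 0.6 × 550 × (0.707 × 4) = 699.9 N/mm → adequate.

f_max ≈ 419 N/mm; adequate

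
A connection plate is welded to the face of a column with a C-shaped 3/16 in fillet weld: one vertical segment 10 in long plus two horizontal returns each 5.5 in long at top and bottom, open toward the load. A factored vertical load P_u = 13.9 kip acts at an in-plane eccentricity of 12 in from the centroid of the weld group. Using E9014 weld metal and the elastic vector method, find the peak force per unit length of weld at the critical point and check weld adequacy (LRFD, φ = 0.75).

E90XX → F_EXX = 90 ksi.
Total weld length L_w = 21 in. Treat welds as unit-width lines.
Centroid: x̄ = 2×5.5×2.75 / 21 = 1.44 in from the vertical weld.
Polar moment about centroid: J = I_x + I_y = [10³/12 + 2×5.5×5²] + [10×1.44² + 2(5.5³/12 + 5.5×1.31²)] = 425.7 in³.
Direct shear f_v = P/L_w = 13.9 / 21 = 0.6619 kip/in (vertical).
Torsion M = P·e = 13.9 × 12 = 166.8 kip·in.
Critical point at (x, y) = (4.06, 5) from centroid. f_tx = M·y/J = 1.959 kip/in; f_ty = M·x/J = 1.591 kip/in.
Resultant f_max = √[f_tx² + (f_v + f_ty)²] = √[1.959² + (0.6619 + 1.591)²] = 2.985 kip/in.
Capacity per unit length: φr_n = 0.75 × 0.6 × 90 × (0.707 × 0.1875) = 5.369 kip/in.
2.985 ≤ 5.369 → adequate.

f_max ≈ 2.99 kip/in; adequate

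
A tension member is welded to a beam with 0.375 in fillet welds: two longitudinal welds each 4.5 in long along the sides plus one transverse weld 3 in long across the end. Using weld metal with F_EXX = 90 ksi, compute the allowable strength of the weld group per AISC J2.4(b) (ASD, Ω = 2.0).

R_n/Ω ≈ 87 kips

t_e = 0.707 × 0.375 = 0.2651 in.
R_nwl = 0.6 × 90 × 0.2651 × 9 = 128.9 kips (longitudinal, 2 welds).
R_nwt = 0.6 × 90 × 0.2651 × 3 = 42.95 kips (transverse, base value).
(i) R_nwl + R_nwt = 171.8 kips; (ii) 0.85 R_nwl + 1.5 R_nwt = 173.9 kips.
R_n = max = 173.9 kips [governs: (ii)]; R_n/Ω = 86.97 kips.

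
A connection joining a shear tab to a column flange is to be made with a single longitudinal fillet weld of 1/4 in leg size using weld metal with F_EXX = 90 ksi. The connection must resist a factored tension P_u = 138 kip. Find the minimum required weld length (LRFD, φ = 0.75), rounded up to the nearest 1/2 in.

L = 19.5 in

Throat t_e = 0.707 × 0.25 = 0.1767 in.
φr_n = 0.75 × 0.6 × 90 × 0.1767 = 7.158 kip/in.
L_req = P_u / φr_n = 138 / 7.158 = 19.28 in total.
Round up → use L = 19.5 in.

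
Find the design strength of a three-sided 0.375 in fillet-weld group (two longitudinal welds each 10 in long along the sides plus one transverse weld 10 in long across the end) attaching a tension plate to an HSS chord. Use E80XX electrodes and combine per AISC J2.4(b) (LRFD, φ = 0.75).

φR_n ≈ 305 kips

E80XX → F_EXX = 80 ksi.
t_e = 0.707 × 0.375 = 0.2651 in.
R_nwl = 0.6 × 80 × 0.2651 × 20 = 254.5 kips (longitudinal, 2 welds).
R_nwt = 0.6 × 80 × 0.2651 × 10 = 127.3 kips (transverse, base value).
(i) R_nwl + R_nwt = 381.8 kips; (ii) 0.85 R_nwl + 1.5 R_nwt = 407.2 kips.
R_n = max = 407.2 kips [governs: (ii)]; φR_n = 305.4 kips.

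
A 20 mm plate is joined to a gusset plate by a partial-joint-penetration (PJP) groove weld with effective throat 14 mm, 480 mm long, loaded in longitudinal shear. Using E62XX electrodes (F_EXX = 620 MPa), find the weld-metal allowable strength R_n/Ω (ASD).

Effective throat (given) t_e = 14 mm.
A_we = 14 × 480 = 6720 mm².
F_nw = 0.6 F_EXX = 372 MPa.
R_n/Ω = (372 × 6720) / 2.0 × 10⁻³ = 1250 kN.

R_n/Ω ≈ 1250 kN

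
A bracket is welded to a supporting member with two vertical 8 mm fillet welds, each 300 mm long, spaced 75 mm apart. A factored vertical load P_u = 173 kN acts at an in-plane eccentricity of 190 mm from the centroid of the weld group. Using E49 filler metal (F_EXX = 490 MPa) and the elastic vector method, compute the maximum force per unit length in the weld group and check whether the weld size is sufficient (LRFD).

Total weld length L_w = 600 mm. Treat welds as unit-width lines.
Polar moment about centroid: J = 2[d³/12 + d(b/2)²] = 2[300³/12 + 300×37.5²] = 5344000 mm³.
Direct shear f_v = P/L_w = 173×10³ / 600 = 288.3 N/mm (vertical).
Torsion M = P·e = 173×10³ × 190 = 32870000 N·mm.
Critical point at (x, y) = (37.5, 150) from centroid. f_tx = M·y/J = 922.7 N/mm; f_ty = M·x/J = 230.7 N/mm.
Resultant f_max = √[f_tx² + (f_v + f_ty)²] = √[922.7² + (288.3 + 230.7)²] = 1059 N/mm.
Capacity per unit length: φr_n = 0.75 × 0.6 × 490 × (0.707 × 8) = 1247 N/mm.
1059 ≤ 1247 → adequate.

f_max ≈ 1060 N/mm; adequate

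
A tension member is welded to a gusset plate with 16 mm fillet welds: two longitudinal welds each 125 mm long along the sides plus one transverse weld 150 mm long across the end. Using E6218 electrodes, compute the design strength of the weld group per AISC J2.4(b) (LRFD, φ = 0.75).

φR_n ≈ 1380 kN

E62XX → F_EXX = 620 MPa.
t_e = 0.707 × 16 = 11.31 mm.
R_nwl = 0.6 × 620 × 11.31 × 250 × 10⁻³ = 1052 kN (longitudinal, 2 welds).
R_nwt = 0.6 × 620 × 11.31 × 150 × 10⁻³ = 631.2 kN (transverse, base value).
(i) R_nwl + R_nwt = 1683 kN; (ii) 0.85 R_nwl + 1.5 R_nwt = 1841 kN.
R_n = max = 1841 kN [governs: (ii)]; φR_n = 1381 kN.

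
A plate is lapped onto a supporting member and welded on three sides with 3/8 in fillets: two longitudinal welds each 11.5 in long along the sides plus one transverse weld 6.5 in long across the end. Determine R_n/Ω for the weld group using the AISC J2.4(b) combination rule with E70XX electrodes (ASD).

R_n/Ω ≈ 164 kips

E70XX → F_EXX = 70 ksi.
t_e = 0.707 × 0.375 = 0.2651 in.
R_nwl = 0.6 × 70 × 0.2651 × 23 = 256.1 kips (longitudinal, 2 welds).
R_nwt = 0.6 × 70 × 0.2651 × 6.5 = 72.38 kips (transverse, base value).
(i) R_nwl + R_nwt = 328.5 kips; (ii) 0.85 R_nwl + 1.5 R_nwt = 326.3 kips.
R_n = max = 328.5 kips [governs: (i)]; R_n/Ω = 164.2 kips.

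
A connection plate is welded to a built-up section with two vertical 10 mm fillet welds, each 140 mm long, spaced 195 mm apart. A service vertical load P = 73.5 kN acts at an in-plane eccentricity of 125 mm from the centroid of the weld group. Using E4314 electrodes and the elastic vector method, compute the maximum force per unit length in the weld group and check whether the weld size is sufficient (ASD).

E43XX → F_EXX = 430 MPa.
Total weld length L_w = 280 mm. Treat welds as unit-width lines.
Polar moment about centroid: J = 2[d³/12 + d(b/2)²] = 2[140³/12 + 140×97.5²] = 3119000 mm³.
Direct shear f_v = P/L_w = 73.5×10³ / 280 = 262.5 N/mm (vertical).
Torsion M = P·e = 73.5×10³ × 125 = 9187500 N·mm.
Critical point at (x, y) = (97.5, 70) from centroid. f_tx = M·y/J = 206.2 N/mm; f_ty = M·x/J = 287.2 N/mm.
Resultant f_max = √[f_tx² + (f_v + f_ty)²] = √[206.2² + (262.5 + 287.2)²] = 587.1 N/mm.
Capacity per unit length: r_n/Ω = (1/2.0) × 0.6 × 430 × (0.707 × 10) = 912 N/mm.
587.1 ≤ 912 → adequate.

f_max ≈ 587 N/mm; adequate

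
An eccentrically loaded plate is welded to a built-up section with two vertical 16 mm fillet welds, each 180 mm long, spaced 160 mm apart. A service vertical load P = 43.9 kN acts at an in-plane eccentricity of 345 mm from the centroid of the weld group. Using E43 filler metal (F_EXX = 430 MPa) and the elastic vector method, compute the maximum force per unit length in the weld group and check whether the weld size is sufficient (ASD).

Total weld length L_w = 360 mm. Treat welds as unit-width lines.
Polar moment about centroid: J = 2[d³/12 + d(b/2)²] = 2[180³/12 + 180×80²] = 3276000 mm³.
Direct shear f_v = P/L_w = 43.9×10³ / 360 = 121.9 N/mm (vertical).
Torsion M = P·e = 43.9×10³ × 345 = 15146000 N·mm.
Critical point at (x, y) = (80, 90) from centroid. f_tx = M·y/J = 416.1 N/mm; f_ty = M·x/J = 369.9 N/mm.
Resultant f_max = √[f_tx² + (f_v + f_ty)²] = √[416.1² + (121.9 + 369.9)²] = 644.2 N/mm.
Capacity per unit length: r_n/Ω = (1/2.0) × 0.6 × 430 × (0.707 × 16) = 1459 N/mm.
644.2 ≤ 1459 → adequate.

f_max ≈ 644 N/mm; adequate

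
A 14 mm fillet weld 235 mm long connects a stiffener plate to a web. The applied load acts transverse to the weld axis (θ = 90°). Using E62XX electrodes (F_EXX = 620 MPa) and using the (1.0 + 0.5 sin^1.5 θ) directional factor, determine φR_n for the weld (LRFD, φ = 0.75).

φR_n ≈ 973 kN

t_e = 0.707 × 14 = 9.898 mm; A_we = 9.898 × 235 = 2326 mm².
Directional factor: 1.0 + 0.5 sin^1.5(90°) = 1.5.
F_nw = 0.6 × 620 × 1.5 = 558 MPa.
φR_n = 0.75 × 558 × 2326 × 10⁻³ = 973.4 kN.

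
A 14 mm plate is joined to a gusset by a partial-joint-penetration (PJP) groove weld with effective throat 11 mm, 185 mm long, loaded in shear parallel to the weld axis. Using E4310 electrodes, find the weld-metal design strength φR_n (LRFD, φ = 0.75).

φR_n ≈ 394 kN

E43XX → F_EXX = 430 MPa.
Effective throat (given) t_e = 11 mm.
A_we = 11 × 185 = 2035 mm².
F_nw = 0.6 F_EXX = 258 MPa.
φR_n = 0.75 × 258 × 2035 × 10⁻³ = 393.8 kN.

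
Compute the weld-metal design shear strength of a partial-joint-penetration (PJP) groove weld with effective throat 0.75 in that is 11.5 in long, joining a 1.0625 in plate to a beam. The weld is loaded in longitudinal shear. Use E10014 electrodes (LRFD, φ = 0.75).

φR_n ≈ 388 kips

E100XX → F_EXX = 100 ksi.
Effective throat (given) t_e = 0.75 in.
A_we = 0.75 × 11.5 = 8.625 in².
F_nw = 0.6 F_EXX = 60 ksi.
φR_n = 0.75 × 60 × 8.625 = 388.1 kips.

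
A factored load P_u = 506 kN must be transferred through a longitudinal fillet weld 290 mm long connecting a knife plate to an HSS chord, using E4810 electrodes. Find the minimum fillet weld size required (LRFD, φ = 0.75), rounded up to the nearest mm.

w = 12 mm

E48XX → F_EXX = 480 MPa.
Total weld length L = 290 mm.
Required throat t_e = P_u / (φ × 0.6 F_EXX × L) = 506 / (0.75 × 0.6 × 480 × 290 × 10⁻³) = 8.078 mm.
Required leg w = t_e / 0.707 = 11.43 mm → use 12 mm.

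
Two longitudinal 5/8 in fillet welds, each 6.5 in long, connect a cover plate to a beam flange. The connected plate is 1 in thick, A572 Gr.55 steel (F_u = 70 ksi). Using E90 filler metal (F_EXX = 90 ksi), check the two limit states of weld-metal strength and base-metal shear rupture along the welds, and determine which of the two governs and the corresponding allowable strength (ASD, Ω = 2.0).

R_n/Ω ≈ 155 kip (weld metal governs)

t_e = 0.707 × 0.625 = 0.4419 in; L = 13 in.
Weld metal: R_n/Ω = (1/2.0) × 0.6 × 90 × 0.4419 × 13 = 155.1 kip.
Base metal (shear rupture): R_n/Ω = (1/2.0) × 0.6 × 70 × 1 × 13 = 273 kip.
Governing: weld metal.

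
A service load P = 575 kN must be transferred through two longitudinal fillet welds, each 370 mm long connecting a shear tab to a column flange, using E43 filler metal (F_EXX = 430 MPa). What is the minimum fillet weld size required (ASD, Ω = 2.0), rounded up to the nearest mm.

Total weld length L = 740 mm.
Required throat t_e = P × Ω / (0.6 F_EXX × L) = 575 × 2.0 / (0.6 × 430 × 740 × 10⁻³) = 6.023 mm.
Required leg w = t_e / 0.707 = 8.52 mm → use 9 mm.

w = 9 mm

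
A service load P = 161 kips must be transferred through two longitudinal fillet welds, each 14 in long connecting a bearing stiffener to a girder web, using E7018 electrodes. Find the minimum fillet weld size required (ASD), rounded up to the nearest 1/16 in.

w = 7/16 in

E70XX → F_EXX = 70 ksi.
Total weld length L = 28 in.
Required throat t_e = P × Ω / (0.6 F_EXX × L) = 161 × 2.0 / (0.6 × 70 × 28) = 0.2738 in.
Required leg w = t_e / 0.707 = 0.3873 in → use 7/16 in.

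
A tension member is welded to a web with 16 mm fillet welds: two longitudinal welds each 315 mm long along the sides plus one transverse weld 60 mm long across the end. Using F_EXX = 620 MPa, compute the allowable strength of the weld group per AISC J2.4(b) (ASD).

R_n/Ω ≈ 1450 kN

t_e = 0.707 × 16 = 11.31 mm.
R_nwl = 0.6 × 620 × 11.31 × 630 × 10⁻³ = 2651 kN (longitudinal, 2 welds).
R_nwt = 0.6 × 620 × 11.31 × 60 × 10⁻³ = 252.5 kN (transverse, base value).
(i) R_nwl + R_nwt = 2904 kN; (ii) 0.85 R_nwl + 1.5 R_nwt = 2632 kN.
R_n = max = 2904 kN [governs: (i)]; R_n/Ω = 1452 kN.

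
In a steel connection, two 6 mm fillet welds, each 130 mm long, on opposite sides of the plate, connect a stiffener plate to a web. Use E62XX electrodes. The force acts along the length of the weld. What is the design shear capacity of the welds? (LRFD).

φR_n ≈ 308 kN

E62XX → F_EXX = 620 MPa.
Effective throat t_e = 0.707 × 6 = 4.242 mm.
Total length L = 260 mm; A_we = 4.242 × 260 = 1103 mm².
F_nw = 0.6 F_EXX = 0.6 × 620 = 372 MPa.
φR_n = 0.75 × 372 × 1103 × 10⁻³ = 307.7 kN.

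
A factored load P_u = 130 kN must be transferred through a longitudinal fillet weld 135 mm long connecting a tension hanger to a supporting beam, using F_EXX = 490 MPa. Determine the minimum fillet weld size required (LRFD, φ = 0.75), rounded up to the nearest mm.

Total weld length L = 135 mm.
Required throat t_e = P_u / (φ × 0.6 F_EXX × L) = 130 / (0.75 × 0.6 × 490 × 135 × 10⁻³) = 4.367 mm.
Required leg w = t_e / 0.707 = 6.177 mm → use 7 mm.

w = 7 mm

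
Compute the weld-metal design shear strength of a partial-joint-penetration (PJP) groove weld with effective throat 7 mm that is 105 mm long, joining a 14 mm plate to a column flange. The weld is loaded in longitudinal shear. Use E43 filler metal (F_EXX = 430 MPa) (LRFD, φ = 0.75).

Effective throat (given) t_e = 7 mm.
A_we = 7 × 105 = 735 mm².
F_nw = 0.6 F_EXX = 258 MPa.
φR_n = 0.75 × 258 × 735 × 10⁻³ = 142.2 kN.

φR_n ≈ 142 kN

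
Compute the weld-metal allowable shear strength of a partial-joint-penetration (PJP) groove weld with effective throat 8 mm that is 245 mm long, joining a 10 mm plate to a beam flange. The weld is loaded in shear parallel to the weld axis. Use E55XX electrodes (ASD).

R_n/Ω ≈ 323 kN

E55XX → F_EXX = 550 MPa.
Effective throat (given) t_e = 8 mm.
A_we = 8 × 245 = 1960 mm².
F_nw = 0.6 F_EXX = 330 MPa.
R_n/Ω = (330 × 1960) / 2.0 × 10⁻³ = 323.4 kN.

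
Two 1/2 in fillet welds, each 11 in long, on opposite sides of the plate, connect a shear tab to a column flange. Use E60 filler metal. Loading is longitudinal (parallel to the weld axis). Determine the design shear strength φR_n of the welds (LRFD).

E60XX → F_EXX = 60 ksi.
Effective throat t_e = 0.707 × 0.5 = 0.3535 in.
Total length L = 22 in; A_we = 0.3535 × 22 = 7.777 in².
F_nw = 0.6 F_EXX = 0.6 × 60 = 36 ksi.
φR_n = 0.75 × 36 × 7.777 = 210 kips.

φR_n ≈ 210 kips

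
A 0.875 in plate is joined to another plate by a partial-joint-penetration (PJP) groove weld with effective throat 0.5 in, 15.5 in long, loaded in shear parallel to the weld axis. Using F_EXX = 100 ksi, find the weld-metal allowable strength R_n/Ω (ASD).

Effective throat (given) t_e = 0.5 in.
A_we = 0.5 × 15.5 = 7.75 in².
F_nw = 0.6 F_EXX = 60 ksi.
R_n/Ω = (60 × 7.75) / 2.0 = 232.5 kip.

R_n/Ω ≈ 232 kip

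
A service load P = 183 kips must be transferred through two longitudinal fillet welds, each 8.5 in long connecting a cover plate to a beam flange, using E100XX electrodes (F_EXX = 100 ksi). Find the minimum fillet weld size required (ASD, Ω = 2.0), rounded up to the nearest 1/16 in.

Total weld length L = 17 in.
Required throat t_e = P × Ω / (0.6 F_EXX × L) = 183 × 2.0 / (0.6 × 100 × 17) = 0.3588 in.
Required leg w = t_e / 0.707 = 0.5075 in → use 9/16 in.

w = 9/16 in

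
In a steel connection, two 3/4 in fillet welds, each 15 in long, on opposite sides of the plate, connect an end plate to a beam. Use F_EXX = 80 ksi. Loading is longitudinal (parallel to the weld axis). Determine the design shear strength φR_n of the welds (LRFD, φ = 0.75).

φR_n ≈ 573 kips

Effective throat t_e = 0.707 × 0.75 = 0.5302 in.
Total length L = 30 in; A_we = 0.5302 × 30 = 15.91 in².
F_nw = 0.6 F_EXX = 0.6 × 80 = 48 ksi.
φR_n = 0.75 × 48 × 15.91 = 572.7 kips.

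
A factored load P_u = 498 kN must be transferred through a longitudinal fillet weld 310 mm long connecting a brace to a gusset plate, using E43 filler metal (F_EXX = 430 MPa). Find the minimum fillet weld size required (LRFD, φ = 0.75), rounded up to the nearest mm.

w = 12 mm

Total weld length L = 310 mm.
Required throat t_e = P_u / (φ × 0.6 F_EXX × L) = 498 / (0.75 × 0.6 × 430 × 310 × 10⁻³) = 8.302 mm.
Required leg w = t_e / 0.707 = 11.74 mm → use 12 mm.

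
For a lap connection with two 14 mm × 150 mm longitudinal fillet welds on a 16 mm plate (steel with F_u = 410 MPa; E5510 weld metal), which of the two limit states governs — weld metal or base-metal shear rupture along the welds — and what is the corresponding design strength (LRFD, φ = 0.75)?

E55XX → F_EXX = 550 MPa.
t_e = 0.707 × 14 = 9.898 mm; L = 300 mm.
Weld metal: φR_n = 0.75 × 0.6 × 550 × 9.898 × 300 × 10⁻³ = 734.9 kN.
Base metal (shear rupture): φR_n = 0.75 × 0.6 × 410 × 16 × 300 × 10⁻³ = 885.6 kN.
Governing: weld metal.

φR_n ≈ 735 kN (weld metal governs)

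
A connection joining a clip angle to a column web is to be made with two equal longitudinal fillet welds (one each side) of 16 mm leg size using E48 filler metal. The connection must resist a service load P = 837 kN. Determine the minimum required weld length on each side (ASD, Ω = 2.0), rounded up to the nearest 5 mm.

L = 260 mm on each side

E48XX → F_EXX = 480 MPa.
Throat t_e = 0.707 × 16 = 11.31 mm.
r_n/Ω = (0.6 × 480 × 11.31) / 2.0 = 1629 N/mm = 1.629 kN/mm.
L_req = P / (r_n/Ω) = 837 / 1.629 = 513.8 mm total.
Per side: 513.8 / 2 = 256.9 mm.
Round up → use L = 260 mm on each side.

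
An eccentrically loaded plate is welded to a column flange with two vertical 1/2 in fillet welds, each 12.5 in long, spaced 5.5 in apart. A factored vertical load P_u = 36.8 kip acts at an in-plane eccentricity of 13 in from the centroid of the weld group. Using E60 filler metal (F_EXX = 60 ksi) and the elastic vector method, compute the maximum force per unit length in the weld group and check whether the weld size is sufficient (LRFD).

Total weld length L_w = 25 in. Treat welds as unit-width lines.
Polar moment about centroid: J = 2[d³/12 + d(b/2)²] = 2[12.5³/12 + 12.5×2.75²] = 514.6 in³.
Direct shear f_v = P/L_w = 36.8 / 25 = 1.472 kip/in (vertical).
Torsion M = P·e = 36.8 × 13 = 478.4 kip·in.
Critical point at (x, y) = (2.75, 6.25) from centroid. f_tx = M·y/J = 5.811 kip/in; f_ty = M·x/J = 2.557 kip/in.
Resultant f_max = √[f_tx² + (f_v + f_ty)²] = √[5.811² + (1.472 + 2.557)²] = 7.071 kip/in.
Capacity per unit length: φr_n = 0.75 × 0.6 × 60 × (0.707 × 0.5) = 9.544 kip/in.
7.071 ≤ 9.544 → adequate.

f_max ≈ 7.07 kip/in; adequate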